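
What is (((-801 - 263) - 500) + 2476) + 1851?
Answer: 2763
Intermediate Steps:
(((-801 - 263) - 500) + 2476) + 1851 = ((-1064 - 500) + 2476) + 1851 = (-1564 + 2476) + 1851 = 912 + 1851 = 2763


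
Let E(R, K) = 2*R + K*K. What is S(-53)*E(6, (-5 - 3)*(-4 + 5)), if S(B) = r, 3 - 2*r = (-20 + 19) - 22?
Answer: 988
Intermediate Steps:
r = 13 (r = 3/2 - ((-20 + 19) - 22)/2 = 3/2 - (-1 - 22)/2 = 3/2 - 1/2*(-23) = 3/2 + 23/2 = 13)
S(B) = 13
E(R, K) = K**2 + 2*R (E(R, K) = 2*R + K**2 = K**2 + 2*R)
S(-53)*E(6, (-5 - 3)*(-4 + 5)) = 13*(((-5 - 3)*(-4 + 5))**2 + 2*6) = 13*((-8*1)**2 + 12) = 13*((-8)**2 + 12) = 13*(64 + 12) = 13*76 = 988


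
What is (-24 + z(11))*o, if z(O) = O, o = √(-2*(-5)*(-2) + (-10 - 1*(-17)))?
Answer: -13*I*√13 ≈ -46.872*I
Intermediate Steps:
o = I*√13 (o = √(10*(-2) + (-10 + 17)) = √(-20 + 7) = √(-13) = I*√13 ≈ 3.6056*I)
(-24 + z(11))*o = (-24 + 11)*(I*√13) = -13*I*√13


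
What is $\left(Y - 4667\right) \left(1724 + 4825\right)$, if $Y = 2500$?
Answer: $-14191683$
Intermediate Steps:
$\left(Y - 4667\right) \left(1724 + 4825\right) = \left(2500 - 4667\right) \left(1724 + 4825\right) = \left(-2167\right) 6549 = -14191683$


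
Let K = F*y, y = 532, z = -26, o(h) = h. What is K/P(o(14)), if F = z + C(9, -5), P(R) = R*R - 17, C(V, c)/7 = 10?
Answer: 23408/179 ≈ 130.77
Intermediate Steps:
C(V, c) = 70 (C(V, c) = 7*10 = 70)
P(R) = -17 + R² (P(R) = R² - 17 = -17 + R²)
F = 44 (F = -26 + 70 = 44)
K = 23408 (K = 44*532 = 23408)
K/P(o(14)) = 23408/(-17 + 14²) = 23408/(-17 + 196) = 23408/179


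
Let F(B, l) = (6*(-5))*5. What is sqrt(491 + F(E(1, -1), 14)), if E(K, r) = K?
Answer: sqrt(341) ≈ 18.466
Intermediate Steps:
F(B, l) = -150 (F(B, l) = -30*5 = -150)
sqrt(491 + F(E(1, -1), 14)) = sqrt(491 - 150) = sqrt(341)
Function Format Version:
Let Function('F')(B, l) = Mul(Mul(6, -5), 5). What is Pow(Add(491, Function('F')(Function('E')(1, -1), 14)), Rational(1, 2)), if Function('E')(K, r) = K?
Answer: Pow(341, Rational(1, 2)) ≈ 18.466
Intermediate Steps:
Function('F')(B, l) = -150 (Function('F')(B, l) = Mul(-30, 5) = -150)
Pow(Add(491, Function('F')(Function('E')(1, -1), 14)), Rational(1, 2)) = Pow(Add(491, -150), Rational(1, 2)) = Pow(341, Rational(1, 2))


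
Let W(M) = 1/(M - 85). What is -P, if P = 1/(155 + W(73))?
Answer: -12/1859 ≈ -0.0064551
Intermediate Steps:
W(M) = 1/(-85 + M)
P = 12/1859 (P = 1/(155 + 1/(-85 + 73)) = 1/(155 + 1/(-12)) = 1/(155 - 1/12) = 1/(1859/12) = 12/1859 ≈ 0.0064551)
-P = -1*12/1859 = -12/1859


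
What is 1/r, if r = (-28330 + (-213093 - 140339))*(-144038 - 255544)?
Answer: 1/152545223484 ≈ 6.5554e-12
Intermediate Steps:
r = 152545223484 (r = (-28330 - 353432)*(-399582) = -381762*(-399582) = 152545223484)
1/r = 1/152545223484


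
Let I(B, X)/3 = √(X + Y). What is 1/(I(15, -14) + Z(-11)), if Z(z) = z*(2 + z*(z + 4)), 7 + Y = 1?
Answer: -869/755341 - 6*I*√5/755341 ≈ -0.0011505 - 1.7762e-5*I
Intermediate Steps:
Y = -6 (Y = -7 + 1 = -6)
I(B, X) = 3*√(-6 + X) (I(B, X) = 3*√(X - 6) = 3*√(-6 + X))
Z(z) = z*(2 + z*(4 + z))
1/(I(15, -14) + Z(-11)) = 1/(3*√(-6 - 14) - 11*(2 + (-11)² + 4*(-11))) = 1/(3*√(-20) - 11*(2 + 121 - 44)) = 1/(3*(2*I*√5) - 11*79) = 1/(6*I*√5 - 869) = 1/(-869 + 6*I*√5)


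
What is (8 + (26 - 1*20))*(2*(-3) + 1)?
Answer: -70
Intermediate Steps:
(8 + (26 - 1*20))*(2*(-3) + 1) = (8 + (26 - 20))*(-6 + 1) = (8 + 6)*(-5) = 14*(-5) = -70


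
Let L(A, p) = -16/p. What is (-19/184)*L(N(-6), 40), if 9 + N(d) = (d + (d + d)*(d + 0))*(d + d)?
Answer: 19/460 ≈ 0.041304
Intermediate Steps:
N(d) = -9 + 2*d*(d + 2*d²) (N(d) = -9 + (d + (d + d)*(d + 0))*(d + d) = -9 + (d + (2*d)*d)*(2*d) = -9 + (d + 2*d²)*(2*d) = -9 + 2*d*(d + 2*d²))
(-19/184)*L(N(-6), 40) = (-19/184)*(-16/40) = (-19*1/184)*(-16*1/40) = -19/184*(-⅖) = 19/460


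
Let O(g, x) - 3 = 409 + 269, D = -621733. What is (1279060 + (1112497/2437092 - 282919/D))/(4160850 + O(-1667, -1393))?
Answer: 276865620006371287/900805309661506788 ≈ 0.30735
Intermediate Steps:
O(g, x) = 681 (O(g, x) = 3 + (409 + 269) = 3 + 678 = 681)
(1279060 + (1112497/2437092 - 282919/D))/(4160850 + O(-1667, -1393)) = (1279060 + (1112497/2437092 - 282919/(-621733)))/(4160850 + 681) = (1279060 + (1112497*(1/2437092) - 282919*(-1/621733)))/4161531 = (1279060 + (1112497/2437092 + 40417/88819))*(1/4161531) = (1279060 + 197310818407/216460074348)*(1/4161531) = (276865620006371287/216460074348)*(1/4161531) = 276865620006371287/900805309661506788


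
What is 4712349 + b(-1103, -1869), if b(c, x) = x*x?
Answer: 8205510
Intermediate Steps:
b(c, x) = x²
4712349 + b(-1103, -1869) = 4712349 + (-1869)² = 4712349 + 3493161 = 8205510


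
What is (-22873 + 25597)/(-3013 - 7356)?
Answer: -2724/10369 ≈ -0.26271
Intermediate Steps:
(-22873 + 25597)/(-3013 - 7356) = 2724/(-10369) = 2724*(-1/10369) = -2724/10369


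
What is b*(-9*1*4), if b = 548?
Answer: -19728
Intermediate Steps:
b*(-9*1*4) = 548*(-9*1*4) = 548*(-9*4) = 548*(-36) = -19728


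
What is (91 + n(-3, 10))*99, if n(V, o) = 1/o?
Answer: 90189/10 ≈ 9018.9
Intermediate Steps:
(91 + n(-3, 10))*99 = (91 + 1/10)*99 = (91 + ⅒)*99 = (911/10)*99 = 90189/10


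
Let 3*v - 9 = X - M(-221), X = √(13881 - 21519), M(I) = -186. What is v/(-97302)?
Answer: -65/97302 - I*√7638/291906 ≈ -0.00066802 - 0.0002994*I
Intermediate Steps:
X = I*√7638 (X = √(-7638) = I*√7638 ≈ 87.396*I)
v = 65 + I*√7638/3 (v = 3 + (I*√7638 - 1*(-186))/3 = 3 + (I*√7638 + 186)/3 = 3 + (186 + I*√7638)/3 = 3 + (62 + I*√7638/3) = 65 + I*√7638/3 ≈ 65.0 + 29.132*I)
v/(-97302) = (65 + I*√7638/3)/(-97302) = (65 + I*√7638/3)*(-1/97302) = -65/97302 - I*√7638/291906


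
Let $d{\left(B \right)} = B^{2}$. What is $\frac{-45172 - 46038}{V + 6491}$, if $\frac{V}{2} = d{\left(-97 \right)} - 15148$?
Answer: $\frac{91210}{4987} \approx 18.29$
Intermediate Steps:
$V = -11478$ ($V = 2 \left(\left(-97\right)^{2} - 15148\right) = 2 \left(9409 - 15148\right) = 2 \left(-5739\right) = -11478$)
$\frac{-45172 - 46038}{V + 6491} = \frac{-45172 - 46038}{-11478 + 6491} = - \frac{91210}{-4987} = \left(-91210\right) \left(- \frac{1}{4987}\right) = \frac{91210}{4987}$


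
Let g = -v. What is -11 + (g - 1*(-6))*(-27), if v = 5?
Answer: -38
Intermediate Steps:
g = -5 (g = -1*5 = -5)
-11 + (g - 1*(-6))*(-27) = -11 + (-5 - 1*(-6))*(-27) = -11 + (-5 + 6)*(-27) = -11 + 1*(-27) = -11 - 27 = -38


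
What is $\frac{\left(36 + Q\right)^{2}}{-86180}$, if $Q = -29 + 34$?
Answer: $- \frac{1681}{86180} \approx -0.019506$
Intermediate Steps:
$Q = 5$
$\frac{\left(36 + Q\right)^{2}}{-86180} = \frac{\left(36 + 5\right)^{2}}{-86180} = 41^{2} \left(- \frac{1}{86180}\right) = 1681 \left(- \frac{1}{86180}\right) = - \frac{1681}{86180}$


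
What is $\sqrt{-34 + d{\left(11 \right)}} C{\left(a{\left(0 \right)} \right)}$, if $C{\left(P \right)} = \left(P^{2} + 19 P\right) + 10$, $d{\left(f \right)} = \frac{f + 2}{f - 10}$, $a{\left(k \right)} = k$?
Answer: $10 i \sqrt{21} \approx 45.826 i$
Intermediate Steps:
$d{\left(f \right)} = \frac{2 + f}{-10 + f}$
$C{\left(P \right)} = 10 + P^{2} + 19 P$
$\sqrt{-34 + d{\left(11 \right)}} C{\left(a{\left(0 \right)} \right)} = \sqrt{-34 + \frac{2 + 11}{-10 + 11}} \left(10 + 0^{2} + 19 \cdot 0\right) = \sqrt{-34 + 1^{-1} \cdot 13} \left(10 + 0 + 0\right) = \sqrt{-34 + 1 \cdot 13} \cdot 10 = \sqrt{-34 + 13} \cdot 10 = \sqrt{-21} \cdot 10 = i \sqrt{21} \cdot 10 = 10 i \sqrt{21}$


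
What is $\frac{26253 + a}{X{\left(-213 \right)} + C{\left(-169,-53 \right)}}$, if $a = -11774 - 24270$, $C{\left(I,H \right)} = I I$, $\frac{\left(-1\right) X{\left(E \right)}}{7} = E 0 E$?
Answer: $- \frac{9791}{28561} \approx -0.34281$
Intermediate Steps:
$X{\left(E \right)} = 0$ ($X{\left(E \right)} = - 7 E 0 E = - 7 \cdot 0 E = \left(-7\right) 0 = 0$)
$C{\left(I,H \right)} = I^{2}$
$a = -36044$ ($a = -11774 - 24270 = -36044$)
$\frac{26253 + a}{X{\left(-213 \right)} + C{\left(-169,-53 \right)}} = \frac{26253 - 36044}{0 + \left(-169\right)^{2}} = - \frac{9791}{0 + 28561} = - \frac{9791}{28561}$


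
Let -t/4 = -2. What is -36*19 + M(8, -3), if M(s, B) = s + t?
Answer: -668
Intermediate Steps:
t = 8 (t = -4*(-2) = 8)
M(s, B) = 8 + s (M(s, B) = s + 8 = 8 + s)
-36*19 + M(8, -3) = -36*19 + (8 + 8) = -684 + 16 = -668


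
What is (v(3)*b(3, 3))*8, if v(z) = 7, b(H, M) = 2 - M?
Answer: -56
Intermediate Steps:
(v(3)*b(3, 3))*8 = (7*(2 - 1*3))*8 = (7*(2 - 3))*8 = (7*(-1))*8 = -7*8 = -56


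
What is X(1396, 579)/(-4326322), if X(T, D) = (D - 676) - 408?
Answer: 505/4326322 ≈ 0.00011673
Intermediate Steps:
X(T, D) = -1084 + D (X(T, D) = (-676 + D) - 408 = -1084 + D)
X(1396, 579)/(-4326322) = (-1084 + 579)/(-4326322) = -505*(-1/4326322) = 505/4326322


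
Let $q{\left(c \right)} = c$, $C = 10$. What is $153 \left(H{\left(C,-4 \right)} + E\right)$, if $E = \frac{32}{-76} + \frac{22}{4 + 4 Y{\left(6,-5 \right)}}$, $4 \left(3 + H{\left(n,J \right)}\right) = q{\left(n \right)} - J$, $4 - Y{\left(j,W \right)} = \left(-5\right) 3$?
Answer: $\frac{41157}{760} \approx 54.154$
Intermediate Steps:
$Y{\left(j,W \right)} = 19$ ($Y{\left(j,W \right)} = 4 - \left(-5\right) 3 = 4 - -15 = 4 + 15 = 19$)
$H{\left(n,J \right)} = -3 - \frac{J}{4} + \frac{n}{4}$ ($H{\left(n,J \right)} = -3 + \frac{n - J}{4} = -3 - \left(- \frac{n}{4} + \frac{J}{4}\right) = -3 - \frac{J}{4} + \frac{n}{4}$)
$E = - \frac{111}{760}$ ($E = \frac{32}{-76} + \frac{22}{4 + 4 \cdot 19} = 32 \left(- \frac{1}{76}\right) + \frac{22}{4 + 76} = - \frac{8}{19} + \frac{22}{80} = - \frac{8}{19} + 22 \cdot \frac{1}{80} = - \frac{8}{19} + \frac{11}{40} = - \frac{111}{760} \approx -0.14605$)
$153 \left(H{\left(C,-4 \right)} + E\right) = 153 \left(\left(-3 - -1 + \frac{1}{4} \cdot 10\right) - \frac{111}{760}\right) = 153 \left(\left(-3 + 1 + \frac{5}{2}\right) - \frac{111}{760}\right) = 153 \left(\frac{1}{2} - \frac{111}{760}\right) = 153 \cdot \frac{269}{760} = \frac{41157}{760}$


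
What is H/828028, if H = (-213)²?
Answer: 45369/828028 ≈ 0.054792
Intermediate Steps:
H = 45369
H/828028 = 45369/828028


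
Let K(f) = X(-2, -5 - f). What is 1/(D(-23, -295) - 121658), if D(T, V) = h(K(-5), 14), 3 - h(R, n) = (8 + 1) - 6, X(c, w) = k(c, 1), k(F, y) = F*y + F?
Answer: -1/121658 ≈ -8.2198e-6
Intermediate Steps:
k(F, y) = F + F*y
X(c, w) = 2*c (X(c, w) = c*(1 + 1) = c*2 = 2*c)
K(f) = -4 (K(f) = 2*(-2) = -4)
h(R, n) = 0 (h(R, n) = 3 - ((8 + 1) - 6) = 3 - (9 - 6) = 3 - 1*3 = 3 - 3 = 0)
D(T, V) = 0
1/(D(-23, -295) - 121658) = 1/(0 - 121658) = 1/(-121658) = -1/121658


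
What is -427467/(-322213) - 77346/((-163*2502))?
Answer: 11069669080/7300379941 ≈ 1.5163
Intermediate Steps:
-427467/(-322213) - 77346/((-163*2502)) = -427467*(-1/322213) - 77346/(-407826) = 427467/322213 - 77346*(-1/407826) = 427467/322213 + 4297/22657 = 11069669080/7300379941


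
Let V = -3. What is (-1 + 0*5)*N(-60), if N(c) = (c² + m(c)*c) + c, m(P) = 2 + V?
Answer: -3600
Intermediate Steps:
m(P) = -1 (m(P) = 2 - 3 = -1)
N(c) = c² (N(c) = (c² - c) + c = c²)
(-1 + 0*5)*N(-60) = (-1 + 0*5)*(-60)² = (-1 + 0)*3600 = -1*3600 = -3600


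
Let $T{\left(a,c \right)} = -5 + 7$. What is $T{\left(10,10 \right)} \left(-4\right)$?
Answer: $-8$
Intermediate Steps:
$T{\left(a,c \right)} = 2$
$T{\left(10,10 \right)} \left(-4\right) = 2 \left(-4\right) = -8$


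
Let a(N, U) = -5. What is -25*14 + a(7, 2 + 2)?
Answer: -355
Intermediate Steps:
-25*14 + a(7, 2 + 2) = -25*14 - 5 = -350 - 5 = -355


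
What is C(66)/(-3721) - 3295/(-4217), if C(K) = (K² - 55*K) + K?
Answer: 8920831/15691457 ≈ 0.56851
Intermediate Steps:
C(K) = K² - 54*K
C(66)/(-3721) - 3295/(-4217) = (66*(-54 + 66))/(-3721) - 3295/(-4217) = (66*12)*(-1/3721) - 3295*(-1/4217) = 792*(-1/3721) + 3295/4217 = -792/3721 + 3295/4217 = 8920831/15691457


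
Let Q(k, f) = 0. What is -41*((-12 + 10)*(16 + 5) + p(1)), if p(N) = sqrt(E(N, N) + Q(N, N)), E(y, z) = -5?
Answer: 1722 - 41*I*sqrt(5) ≈ 1722.0 - 91.679*I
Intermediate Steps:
p(N) = I*sqrt(5) (p(N) = sqrt(-5 + 0) = sqrt(-5) = I*sqrt(5))
-41*((-12 + 10)*(16 + 5) + p(1)) = -41*((-12 + 10)*(16 + 5) + I*sqrt(5)) = -41*(-2*21 + I*sqrt(5)) = -41*(-42 + I*sqrt(5)) = -(-1722 + 41*I*sqrt(5)) = 1722 - 41*I*sqrt(5)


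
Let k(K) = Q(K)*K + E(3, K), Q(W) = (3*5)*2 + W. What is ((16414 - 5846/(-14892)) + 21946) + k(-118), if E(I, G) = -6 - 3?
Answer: 362883733/7446 ≈ 48735.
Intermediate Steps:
E(I, G) = -9
Q(W) = 30 + W (Q(W) = 15*2 + W = 30 + W)
k(K) = -9 + K*(30 + K) (k(K) = (30 + K)*K - 9 = K*(30 + K) - 9 = -9 + K*(30 + K))
((16414 - 5846/(-14892)) + 21946) + k(-118) = ((16414 - 5846/(-14892)) + 21946) + (-9 - 118*(30 - 118)) = ((16414 - 5846*(-1)/14892) + 21946) + (-9 - 118*(-88)) = ((16414 - 1*(-2923/7446)) + 21946) + (-9 + 10384) = ((16414 + 2923/7446) + 21946) + 10375 = (122221567/7446 + 21946) + 10375 = 285631483/7446 + 10375 = 362883733/7446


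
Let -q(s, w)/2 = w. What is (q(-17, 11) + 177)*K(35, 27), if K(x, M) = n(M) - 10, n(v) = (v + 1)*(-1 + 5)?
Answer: 15810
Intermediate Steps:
q(s, w) = -2*w
n(v) = 4 + 4*v (n(v) = (1 + v)*4 = 4 + 4*v)
K(x, M) = -6 + 4*M (K(x, M) = (4 + 4*M) - 10 = -6 + 4*M)
(q(-17, 11) + 177)*K(35, 27) = (-2*11 + 177)*(-6 + 4*27) = (-22 + 177)*(-6 + 108) = 155*102 = 15810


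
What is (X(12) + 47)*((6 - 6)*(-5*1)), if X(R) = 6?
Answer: 0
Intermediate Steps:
(X(12) + 47)*((6 - 6)*(-5*1)) = (6 + 47)*((6 - 6)*(-5*1)) = 53*(0*(-5)) = 53*0 = 0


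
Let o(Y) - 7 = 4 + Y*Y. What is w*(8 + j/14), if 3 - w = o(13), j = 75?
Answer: -33099/14 ≈ -2364.2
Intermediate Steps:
o(Y) = 11 + Y² (o(Y) = 7 + (4 + Y*Y) = 7 + (4 + Y²) = 11 + Y²)
w = -177 (w = 3 - (11 + 13²) = 3 - (11 + 169) = 3 - 1*180 = 3 - 180 = -177)
w*(8 + j/14) = -177*(8 + 75/14) = -177*187/14 = -33099/14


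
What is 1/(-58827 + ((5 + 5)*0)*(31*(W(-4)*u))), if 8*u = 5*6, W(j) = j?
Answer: -1/58827 ≈ -1.6999e-5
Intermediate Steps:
u = 15/4 (u = (5*6)/8 = (⅛)*30 = 15/4 ≈ 3.7500)
1/(-58827 + ((5 + 5)*0)*(31*(W(-4)*u))) = 1/(-58827 + ((5 + 5)*0)*(31*(-4*15/4))) = 1/(-58827 + (10*0)*(31*(-15))) = 1/(-58827 + 0*(-465)) = 1/(-58827 + 0) = 1/(-58827) = -1/58827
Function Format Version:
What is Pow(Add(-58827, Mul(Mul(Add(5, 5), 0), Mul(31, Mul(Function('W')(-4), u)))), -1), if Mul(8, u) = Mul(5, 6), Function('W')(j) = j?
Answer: Rational(-1, 58827) ≈ -1.6999e-5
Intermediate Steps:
u = Rational(15, 4) (u = Mul(Rational(1, 8), Mul(5, 6)) = Mul(Rational(1, 8), 30) = Rational(15, 4) ≈ 3.7500)
Pow(Add(-58827, Mul(Mul(Add(5, 5), 0), Mul(31, Mul(Function('W')(-4), u)))), -1) = Pow(Add(-58827, Mul(Mul(Add(5, 5), 0), Mul(31, Mul(-4, Rational(15, 4))))), -1) = Pow(Add(-58827, Mul(Mul(10, 0), Mul(31, -15))), -1) = Pow(Add(-58827, Mul(0, -465)), -1) = Pow(Add(-58827, 0), -1) = Pow(-58827, -1) = Rational(-1, 58827)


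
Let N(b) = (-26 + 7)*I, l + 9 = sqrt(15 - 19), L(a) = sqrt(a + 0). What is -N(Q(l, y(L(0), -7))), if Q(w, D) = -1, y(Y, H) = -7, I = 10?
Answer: 190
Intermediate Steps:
L(a) = sqrt(a)
l = -9 + 2*I (l = -9 + sqrt(15 - 19) = -9 + sqrt(-4) = -9 + 2*I ≈ -9.0 + 2.0*I)
N(b) = -190 (N(b) = (-26 + 7)*10 = -19*10 = -190)
-N(Q(l, y(L(0), -7))) = -1*(-190) = 190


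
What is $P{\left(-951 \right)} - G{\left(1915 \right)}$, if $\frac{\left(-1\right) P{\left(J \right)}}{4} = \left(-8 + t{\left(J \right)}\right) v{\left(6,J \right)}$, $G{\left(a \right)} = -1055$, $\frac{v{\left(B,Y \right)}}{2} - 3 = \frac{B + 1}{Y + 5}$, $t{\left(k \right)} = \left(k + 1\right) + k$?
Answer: $\frac{22116531}{473} \approx 46758.0$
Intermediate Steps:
$t{\left(k \right)} = 1 + 2 k$ ($t{\left(k \right)} = \left(1 + k\right) + k = 1 + 2 k$)
$v{\left(B,Y \right)} = 6 + \frac{2 \left(1 + B\right)}{5 + Y}$ ($v{\left(B,Y \right)} = 6 + 2 \frac{B + 1}{Y + 5} = 6 + 2 \frac{1 + B}{5 + Y} = 6 + \frac{2 \left(1 + B\right)}{5 + Y}$)
$P{\left(J \right)} = - \frac{8 \left(-7 + 2 J\right) \left(22 + 3 J\right)}{5 + J}$ ($P{\left(J \right)} = - 4 \left(-8 + \left(1 + 2 J\right)\right) \frac{2 \left(16 + 6 + 3 J\right)}{5 + J} = - 4 \left(-7 + 2 J\right) \frac{2 \left(22 + 3 J\right)}{5 + J} = - 4 \frac{2 \left(-7 + 2 J\right) \left(22 + 3 J\right)}{5 + J} = - \frac{8 \left(-7 + 2 J\right) \left(22 + 3 J\right)}{5 + J}$)
$P{\left(-951 \right)} - G{\left(1915 \right)} = \frac{8 \left(154 - -21873 - 6 \left(-951\right)^{2}\right)}{5 - 951} - -1055 = \frac{8 \left(154 + 21873 - 5426406\right)}{-946} + 1055 = 8 \left(- \frac{1}{946}\right) \left(154 + 21873 - 5426406\right) + 1055 = 8 \left(- \frac{1}{946}\right) \left(-5404379\right) + 1055 = \frac{21617516}{473} + 1055 = \frac{22116531}{473}$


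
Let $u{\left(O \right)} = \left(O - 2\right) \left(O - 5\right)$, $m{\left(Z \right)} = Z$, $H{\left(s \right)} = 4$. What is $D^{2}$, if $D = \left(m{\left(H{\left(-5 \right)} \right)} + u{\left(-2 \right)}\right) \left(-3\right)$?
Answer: $9216$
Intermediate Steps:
$u{\left(O \right)} = \left(-5 + O\right) \left(-2 + O\right)$ ($u{\left(O \right)} = \left(-2 + O\right) \left(-5 + O\right) = \left(-5 + O\right) \left(-2 + O\right)$)
$D = -96$ ($D = \left(4 + \left(10 + \left(-2\right)^{2} - -14\right)\right) \left(-3\right) = \left(4 + \left(10 + 4 + 14\right)\right) \left(-3\right) = \left(4 + 28\right) \left(-3\right) = 32 \left(-3\right) = -96$)
$D^{2} = \left(-96\right)^{2} = 9216$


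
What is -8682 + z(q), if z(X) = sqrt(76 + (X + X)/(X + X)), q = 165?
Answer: -8682 + sqrt(77) ≈ -8673.2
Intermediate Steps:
z(X) = sqrt(77) (z(X) = sqrt(76 + (2*X)/((2*X))) = sqrt(76 + (2*X)*(1/(2*X))) = sqrt(76 + 1) = sqrt(77))
-8682 + z(q) = -8682 + sqrt(77)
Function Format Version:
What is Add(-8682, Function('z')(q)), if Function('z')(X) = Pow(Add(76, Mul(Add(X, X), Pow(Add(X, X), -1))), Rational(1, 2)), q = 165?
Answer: Add(-8682, Pow(77, Rational(1, 2))) ≈ -8673.2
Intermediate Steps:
Function('z')(X) = Pow(77, Rational(1, 2)) (Function('z')(X) = Pow(Add(76, Mul(Mul(2, X), Pow(Mul(2, X), -1))), Rational(1, 2)) = Pow(Add(76, Mul(Mul(2, X), Mul(Rational(1, 2), Pow(X, -1)))), Rational(1, 2)) = Pow(Add(76, 1), Rational(1, 2)) = Pow(77, Rational(1, 2)))
Add(-8682, Function('z')(q)) = Add(-8682, Pow(77, Rational(1, 2)))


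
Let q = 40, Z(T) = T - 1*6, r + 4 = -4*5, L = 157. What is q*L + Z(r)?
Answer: 6250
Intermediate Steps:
r = -24 (r = -4 - 4*5 = -4 - 20 = -24)
Z(T) = -6 + T (Z(T) = T - 6 = -6 + T)
q*L + Z(r) = 40*157 + (-6 - 24) = 6280 - 30 = 6250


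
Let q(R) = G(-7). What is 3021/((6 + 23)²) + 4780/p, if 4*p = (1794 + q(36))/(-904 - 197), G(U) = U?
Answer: -17698593393/1502867 ≈ -11777.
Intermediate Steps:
q(R) = -7
p = -1787/4404 (p = ((1794 - 7)/(-904 - 197))/4 = (1787/(-1101))/4 = (1787*(-1/1101))/4 = (¼)*(-1787/1101) = -1787/4404 ≈ -0.40577)
3021/((6 + 23)²) + 4780/p = 3021/((6 + 23)²) + 4780/(-1787/4404) = 3021/(29²) + 4780*(-4404/1787) = 3021/841 - 21051120/1787 = -17698593393/1502867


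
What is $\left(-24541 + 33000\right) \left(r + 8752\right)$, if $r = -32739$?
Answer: $-202906033$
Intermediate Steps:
$\left(-24541 + 33000\right) \left(r + 8752\right) = \left(-24541 + 33000\right) \left(-32739 + 8752\right) = 8459 \left(-23987\right) = -202906033$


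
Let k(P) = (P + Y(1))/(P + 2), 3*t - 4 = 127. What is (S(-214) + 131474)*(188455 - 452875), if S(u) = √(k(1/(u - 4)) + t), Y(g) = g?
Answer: -34764355080 - 105768*√232145/29 ≈ -3.4766e+10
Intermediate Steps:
t = 131/3 (t = 4/3 + (⅓)*127 = 4/3 + 127/3 = 131/3 ≈ 43.667)
k(P) = (1 + P)/(2 + P) (k(P) = (P + 1)/(P + 2) = (1 + P)/(2 + P))
S(u) = √(131/3 + (1 + 1/(-4 + u))/(2 + 1/(-4 + u))) (S(u) = √((1 + 1/(u - 4))/(2 + 1/(u - 4)) + 131/3) = √((1 + 1/(-4 + u))/(2 + 1/(-4 + u)) + 131/3) = √(131/3 + (1 + 1/(-4 + u))/(2 + 1/(-4 + u))))
(S(-214) + 131474)*(188455 - 452875) = (√3*√((-926 + 265*(-214))/(-7 + 2*(-214)))/3 + 131474)*(188455 - 452875) = (√3*√((-926 - 56710)/(-7 - 428))/3 + 131474)*(-264420) = (√3*√(-57636/(-435))/3 + 131474)*(-264420) = (√3*√(-1/435*(-57636))/3 + 131474)*(-264420) = (√3*√(19212/145)/3 + 131474)*(-264420) = (√3*(2*√696435/145)/3 + 131474)*(-264420) = (2*√232145/145 + 131474)*(-264420) = (131474 + 2*√232145/145)*(-264420) = -34764355080 - 105768*√232145/29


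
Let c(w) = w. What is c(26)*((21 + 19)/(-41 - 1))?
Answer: -520/21 ≈ -24.762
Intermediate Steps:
c(26)*((21 + 19)/(-41 - 1)) = 26*((21 + 19)/(-41 - 1)) = 26*(40/(-42)) = 26*(40*(-1/42)) = 26*(-20/21) = -520/21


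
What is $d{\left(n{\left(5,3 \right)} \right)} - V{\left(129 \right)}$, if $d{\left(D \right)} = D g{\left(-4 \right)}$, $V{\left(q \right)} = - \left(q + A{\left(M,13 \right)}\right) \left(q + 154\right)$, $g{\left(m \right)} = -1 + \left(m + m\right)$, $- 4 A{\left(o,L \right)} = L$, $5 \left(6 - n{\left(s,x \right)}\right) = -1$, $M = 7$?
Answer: $\frac{710629}{20} \approx 35531.0$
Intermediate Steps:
$n{\left(s,x \right)} = \frac{31}{5}$ ($n{\left(s,x \right)} = 6 - - \frac{1}{5} = 6 + \frac{1}{5} = \frac{31}{5}$)
$A{\left(o,L \right)} = - \frac{L}{4}$
$g{\left(m \right)} = -1 + 2 m$
$V{\left(q \right)} = - \left(154 + q\right) \left(- \frac{13}{4} + q\right)$ ($V{\left(q \right)} = - \left(q - \frac{13}{4}\right) \left(q + 154\right) = - \left(q - \frac{13}{4}\right) \left(154 + q\right) = - \left(- \frac{13}{4} + q\right) \left(154 + q\right) = - \left(154 + q\right) \left(- \frac{13}{4} + q\right)$)
$d{\left(D \right)} = - 9 D$ ($d{\left(D \right)} = D \left(-1 + 2 \left(-4\right)\right) = D \left(-1 - 8\right) = D \left(-9\right) = - 9 D$)
$d{\left(n{\left(5,3 \right)} \right)} - V{\left(129 \right)} = \left(-9\right) \frac{31}{5} - \left(\frac{1001}{2} - 129^{2} - \frac{77787}{4}\right) = - \frac{279}{5} - \left(\frac{1001}{2} - 16641 - \frac{77787}{4}\right) = - \frac{279}{5} - - \frac{142349}{4} = - \frac{279}{5} + \frac{142349}{4} = \frac{710629}{20}$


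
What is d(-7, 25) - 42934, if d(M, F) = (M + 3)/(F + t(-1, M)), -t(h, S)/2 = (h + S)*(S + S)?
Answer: -8543862/199 ≈ -42934.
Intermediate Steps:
t(h, S) = -4*S*(S + h) (t(h, S) = -2*(h + S)*(S + S) = -2*(S + h)*2*S = -4*S*(S + h))
d(M, F) = (3 + M)/(F - 4*M*(-1 + M)) (d(M, F) = (M + 3)/(F - 4*M*(M - 1)) = (3 + M)/(F - 4*M*(-1 + M)))
d(-7, 25) - 42934 = (3 - 7)/(25 - 4*(-7)*(-1 - 7)) - 42934 = -4/(25 - 4*(-7)*(-8)) - 42934 = -4/(25 - 224) - 42934 = -4/(-199) - 42934 = -1/199*(-4) - 42934 = 4/199 - 42934 = -8543862/199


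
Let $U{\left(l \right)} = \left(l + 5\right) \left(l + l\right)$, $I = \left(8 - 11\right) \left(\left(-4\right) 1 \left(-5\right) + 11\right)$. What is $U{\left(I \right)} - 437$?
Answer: $15931$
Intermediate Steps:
$I = -93$ ($I = - 3 \left(\left(-4\right) \left(-5\right) + 11\right) = - 3 \left(20 + 11\right) = \left(-3\right) 31 = -93$)
$U{\left(l \right)} = 2 l \left(5 + l\right)$ ($U{\left(l \right)} = \left(5 + l\right) 2 l = 2 l \left(5 + l\right)$)
$U{\left(I \right)} - 437 = 2 \left(-93\right) \left(5 - 93\right) - 437 = 2 \left(-93\right) \left(-88\right) - 437 = 16368 - 437 = 15931$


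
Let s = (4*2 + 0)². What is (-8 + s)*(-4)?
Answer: -224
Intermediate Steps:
s = 64 (s = (8 + 0)² = 8² = 64)
(-8 + s)*(-4) = (-8 + 64)*(-4) = 56*(-4) = -224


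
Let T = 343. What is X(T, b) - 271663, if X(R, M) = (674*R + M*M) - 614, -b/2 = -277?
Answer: 265821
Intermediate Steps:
b = 554 (b = -2*(-277) = 554)
X(R, M) = -614 + M² + 674*R (X(R, M) = (674*R + M²) - 614 = (M² + 674*R) - 614 = -614 + M² + 674*R)
X(T, b) - 271663 = (-614 + 554² + 674*343) - 271663 = (-614 + 306916 + 231182) - 271663 = 537484 - 271663 = 265821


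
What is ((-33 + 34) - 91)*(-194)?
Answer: 17460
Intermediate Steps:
((-33 + 34) - 91)*(-194) = (1 - 91)*(-194) = -90*(-194) = 17460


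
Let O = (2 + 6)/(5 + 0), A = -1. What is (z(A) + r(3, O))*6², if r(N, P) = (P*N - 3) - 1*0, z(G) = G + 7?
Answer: 1404/5 ≈ 280.80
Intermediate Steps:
O = 8/5 ≈ 1.6000
z(G) = 7 + G
r(N, P) = -3 + N*P (r(N, P) = (N*P - 3) + 0 = (-3 + N*P) + 0 = -3 + N*P)
(z(A) + r(3, O))*6² = ((7 - 1) + (-3 + 3*(8/5)))*6² = (6 + (-3 + 24/5))*36 = (6 + 9/5)*36 = (39/5)*36 = 1404/5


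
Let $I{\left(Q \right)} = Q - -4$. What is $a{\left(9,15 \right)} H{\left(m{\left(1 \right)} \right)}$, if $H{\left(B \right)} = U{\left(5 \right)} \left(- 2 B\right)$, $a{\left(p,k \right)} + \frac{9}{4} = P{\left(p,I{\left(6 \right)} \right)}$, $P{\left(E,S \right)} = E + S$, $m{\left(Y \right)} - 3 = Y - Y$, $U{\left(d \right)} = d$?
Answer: $- \frac{1005}{2} \approx -502.5$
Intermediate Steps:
$I{\left(Q \right)} = 4 + Q$ ($I{\left(Q \right)} = Q + 4 = 4 + Q$)
$m{\left(Y \right)} = 3$ ($m{\left(Y \right)} = 3 + \left(Y - Y\right) = 3 + 0 = 3$)
$a{\left(p,k \right)} = \frac{31}{4} + p$ ($a{\left(p,k \right)} = - \frac{9}{4} + \left(p + \left(4 + 6\right)\right) = - \frac{9}{4} + \left(p + 10\right) = - \frac{9}{4} + \left(10 + p\right) = \frac{31}{4} + p$)
$H{\left(B \right)} = - 10 B$ ($H{\left(B \right)} = 5 \left(- 2 B\right) = - 10 B$)
$a{\left(9,15 \right)} H{\left(m{\left(1 \right)} \right)} = \left(\frac{31}{4} + 9\right) \left(\left(-10\right) 3\right) = \frac{67}{4} \left(-30\right) = - \frac{1005}{2}$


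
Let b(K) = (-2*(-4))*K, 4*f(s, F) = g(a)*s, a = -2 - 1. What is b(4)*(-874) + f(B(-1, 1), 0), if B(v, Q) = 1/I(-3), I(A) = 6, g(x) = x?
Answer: -223745/8 ≈ -27968.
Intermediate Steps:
a = -3
B(v, Q) = 1/6
f(s, F) = -3*s/4 (f(s, F) = (-3*s)/4 = -3*s/4)
b(K) = 8*K
b(4)*(-874) + f(B(-1, 1), 0) = (8*4)*(-874) - 3/4*1/6 = 32*(-874) - 1/8 = -27968 - 1/8 = -223745/8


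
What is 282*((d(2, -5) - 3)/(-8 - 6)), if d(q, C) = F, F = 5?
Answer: -282/7 ≈ -40.286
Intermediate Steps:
d(q, C) = 5
282*((d(2, -5) - 3)/(-8 - 6)) = 282*((5 - 3)/(-8 - 6)) = 282*(2/(-14)) = 282*(2*(-1/14)) = 282*(-1/7) = -282/7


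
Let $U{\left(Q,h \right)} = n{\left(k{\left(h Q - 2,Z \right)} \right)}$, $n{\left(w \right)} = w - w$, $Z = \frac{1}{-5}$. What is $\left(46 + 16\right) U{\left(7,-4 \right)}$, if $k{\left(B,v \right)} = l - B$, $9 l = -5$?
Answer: $0$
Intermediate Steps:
$l = - \frac{5}{9}$ ($l = \frac{1}{9} \left(-5\right) = - \frac{5}{9} \approx -0.55556$)
$Z = - \frac{1}{5} \approx -0.2$
$k{\left(B,v \right)} = - \frac{5}{9} - B$
$n{\left(w \right)} = 0$
$U{\left(Q,h \right)} = 0$
$\left(46 + 16\right) U{\left(7,-4 \right)} = \left(46 + 16\right) 0 = 62 \cdot 0 = 0$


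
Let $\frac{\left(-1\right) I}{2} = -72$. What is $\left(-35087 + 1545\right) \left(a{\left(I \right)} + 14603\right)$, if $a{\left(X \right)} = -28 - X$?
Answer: $-484044602$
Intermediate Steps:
$I = 144$ ($I = \left(-2\right) \left(-72\right) = 144$)
$\left(-35087 + 1545\right) \left(a{\left(I \right)} + 14603\right) = \left(-35087 + 1545\right) \left(\left(-28 - 144\right) + 14603\right) = - 33542 \left(\left(-28 - 144\right) + 14603\right) = - 33542 \left(-172 + 14603\right) = \left(-33542\right) 14431 = -484044602$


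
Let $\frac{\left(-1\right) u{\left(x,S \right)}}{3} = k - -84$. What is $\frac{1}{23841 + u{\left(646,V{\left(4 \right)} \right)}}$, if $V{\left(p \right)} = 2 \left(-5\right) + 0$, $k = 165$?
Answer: $\frac{1}{23094} \approx 4.3301 \cdot 10^{-5}$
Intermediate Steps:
$V{\left(p \right)} = -10$ ($V{\left(p \right)} = -10 + 0 = -10$)
$u{\left(x,S \right)} = -747$ ($u{\left(x,S \right)} = - 3 \left(165 - -84\right) = - 3 \left(165 + 84\right) = \left(-3\right) 249 = -747$)
$\frac{1}{23841 + u{\left(646,V{\left(4 \right)} \right)}} = \frac{1}{23841 - 747} = \frac{1}{23094}$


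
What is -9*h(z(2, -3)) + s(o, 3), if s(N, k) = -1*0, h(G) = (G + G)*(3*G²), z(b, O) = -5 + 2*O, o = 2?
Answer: 71874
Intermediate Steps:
h(G) = 6*G³ (h(G) = (2*G)*(3*G²) = 6*G³)
s(N, k) = 0
-9*h(z(2, -3)) + s(o, 3) = -54*(-5 + 2*(-3))³ + 0 = -54*(-5 - 6)³ + 0 = -54*(-11)³ + 0 = -54*(-1331) + 0 = -9*(-7986) + 0 = 71874 + 0 = 71874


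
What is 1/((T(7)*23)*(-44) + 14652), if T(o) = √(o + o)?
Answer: 333/4553252 + 23*√14/4553252 ≈ 9.2035e-5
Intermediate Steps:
T(o) = √2*√o (T(o) = √(2*o) = √2*√o)
1/((T(7)*23)*(-44) + 14652) = 1/(((√2*√7)*23)*(-44) + 14652) = 1/((√14*23)*(-44) + 14652) = 1/((23*√14)*(-44) + 14652) = 1/(-1012*√14 + 14652) = 1/(14652 - 1012*√14)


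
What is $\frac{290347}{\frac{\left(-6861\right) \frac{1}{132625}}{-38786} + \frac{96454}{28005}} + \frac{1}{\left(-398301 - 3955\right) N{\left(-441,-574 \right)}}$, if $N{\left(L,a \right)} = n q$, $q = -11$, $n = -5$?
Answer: $\frac{185075327242063887202204439}{2195411914828544808880} \approx 84301.0$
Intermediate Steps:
$N{\left(L,a \right)} = 55$ ($N{\left(L,a \right)} = \left(-5\right) \left(-11\right) = 55$)
$\frac{290347}{\frac{\left(-6861\right) \frac{1}{132625}}{-38786} + \frac{96454}{28005}} + \frac{1}{\left(-398301 - 3955\right) N{\left(-441,-574 \right)}} = \frac{290347}{\frac{\left(-6861\right) \frac{1}{132625}}{-38786} + \frac{96454}{28005}} + \frac{1}{\left(-398301 - 3955\right) 55} = \frac{290347}{\left(-6861\right) \frac{1}{132625} \left(- \frac{1}{38786}\right) + 96454 \cdot \frac{1}{28005}} + \frac{1}{-402256} \cdot \frac{1}{55} = \frac{290347}{\left(- \frac{6861}{132625}\right) \left(- \frac{1}{38786}\right) + \frac{96454}{28005}} - \frac{1}{22124080} = \frac{290347}{\frac{6861}{5143993250} + \frac{96454}{28005}} - \frac{1}{22124080} = \frac{290347}{\frac{99231783415561}{28811506193250}} - \frac{1}{22124080} = 290347 \cdot \frac{28811506193250}{99231783415561} - \frac{1}{22124080} = \frac{8365334388691557750}{99231783415561} - \frac{1}{22124080} = \frac{185075327242063887202204439}{2195411914828544808880}$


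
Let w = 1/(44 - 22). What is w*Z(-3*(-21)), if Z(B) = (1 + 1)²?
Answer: 2/11 ≈ 0.18182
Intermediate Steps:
Z(B) = 4 (Z(B) = 2² = 4)
w = 1/22 ≈ 0.045455
w*Z(-3*(-21)) = (1/22)*4 = 2/11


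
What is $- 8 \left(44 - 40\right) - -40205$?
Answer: $40173$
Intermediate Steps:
$- 8 \left(44 - 40\right) - -40205 = \left(-8\right) 4 + 40205 = -32 + 40205 = 40173$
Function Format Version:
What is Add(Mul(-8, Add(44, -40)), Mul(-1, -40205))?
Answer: 40173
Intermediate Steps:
Add(Mul(-8, Add(44, -40)), Mul(-1, -40205)) = Add(Mul(-8, 4), 40205) = Add(-32, 40205) = 40173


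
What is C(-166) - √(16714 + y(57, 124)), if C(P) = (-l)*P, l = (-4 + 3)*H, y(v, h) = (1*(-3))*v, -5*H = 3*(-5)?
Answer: -498 - √16543 ≈ -626.62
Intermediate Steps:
H = 3 (H = -3*(-5)/5 = -⅕*(-15) = 3)
y(v, h) = -3*v
l = -3 (l = (-4 + 3)*3 = -1*3 = -3)
C(P) = 3*P (C(P) = (-1*(-3))*P = 3*P)
C(-166) - √(16714 + y(57, 124)) = 3*(-166) - √(16714 - 3*57) = -498 - √(16714 - 171) = -498 - √16543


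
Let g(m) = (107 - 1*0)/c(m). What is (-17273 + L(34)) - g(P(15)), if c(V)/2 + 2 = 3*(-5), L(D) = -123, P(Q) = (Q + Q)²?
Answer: -591357/34 ≈ -17393.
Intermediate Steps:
P(Q) = 4*Q² (P(Q) = (2*Q)² = 4*Q²)
c(V) = -34 (c(V) = -4 + 2*(3*(-5)) = -4 + 2*(-15) = -4 - 30 = -34)
g(m) = -107/34 (g(m) = (107 - 1*0)/(-34) = (107 + 0)*(-1/34) = 107*(-1/34) = -107/34)
(-17273 + L(34)) - g(P(15)) = (-17273 - 123) - 1*(-107/34) = -17396 + 107/34 = -591357/34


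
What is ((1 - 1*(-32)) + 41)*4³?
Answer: 4736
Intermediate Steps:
((1 - 1*(-32)) + 41)*4³ = ((1 + 32) + 41)*64 = (33 + 41)*64 = 74*64 = 4736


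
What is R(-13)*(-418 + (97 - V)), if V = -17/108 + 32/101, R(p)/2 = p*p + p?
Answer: -91083382/909 ≈ -1.0020e+5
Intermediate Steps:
R(p) = 2*p + 2*p² (R(p) = 2*(p*p + p) = 2*(p² + p) = 2*(p + p²) = 2*p + 2*p²)
V = 1739/10908 (V = -17*1/108 + 32*(1/101) = -17/108 + 32/101 = 1739/10908 ≈ 0.15942)
R(-13)*(-418 + (97 - V)) = (2*(-13)*(1 - 13))*(-418 + (97 - 1*1739/10908)) = (2*(-13)*(-12))*(-418 + (97 - 1739/10908)) = 312*(-418 + 1056337/10908) = 312*(-3503207/10908) = -91083382/909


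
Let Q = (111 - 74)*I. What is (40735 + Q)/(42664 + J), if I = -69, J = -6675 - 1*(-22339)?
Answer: 19091/29164 ≈ 0.65461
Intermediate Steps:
J = 15664 (J = -6675 + 22339 = 15664)
Q = -2553 (Q = (111 - 74)*(-69) = 37*(-69) = -2553)
(40735 + Q)/(42664 + J) = (40735 - 2553)/(42664 + 15664) = 38182/58328 = 38182*(1/58328) = 19091/29164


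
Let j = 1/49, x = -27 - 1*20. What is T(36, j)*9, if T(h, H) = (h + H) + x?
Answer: -4842/49 ≈ -98.816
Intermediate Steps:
x = -47 (x = -27 - 20 = -47)
j = 1/49 ≈ 0.020408
T(h, H) = -47 + H + h (T(h, H) = (h + H) - 47 = (H + h) - 47 = -47 + H + h)
T(36, j)*9 = (-47 + 1/49 + 36)*9 = -538/49*9 = -4842/49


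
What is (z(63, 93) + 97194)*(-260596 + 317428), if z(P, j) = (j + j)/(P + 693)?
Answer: 115998611200/21 ≈ 5.5237e+9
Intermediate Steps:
z(P, j) = 2*j/(693 + P) (z(P, j) = (2*j)/(693 + P) = 2*j/(693 + P))
(z(63, 93) + 97194)*(-260596 + 317428) = (2*93/(693 + 63) + 97194)*(-260596 + 317428) = (2*93/756 + 97194)*56832 = (2*93*(1/756) + 97194)*56832 = (31/126 + 97194)*56832 = (12246475/126)*56832 = 115998611200/21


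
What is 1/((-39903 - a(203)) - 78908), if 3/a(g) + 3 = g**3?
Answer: -8365424/993904390867 ≈ -8.4167e-6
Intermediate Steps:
a(g) = 3/(-3 + g**3)
1/((-39903 - a(203)) - 78908) = 1/((-39903 - 3/(-3 + 203**3)) - 78908) = 1/((-39903 - 3/(-3 + 8365427)) - 78908) = 1/((-39903 - 3/8365424) - 78908) = 1/(-333805513875/8365424 - 78908) = 1/(-993904390867/8365424) = -8365424/993904390867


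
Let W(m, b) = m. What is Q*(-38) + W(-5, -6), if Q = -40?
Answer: 1515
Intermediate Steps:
Q*(-38) + W(-5, -6) = -40*(-38) - 5 = 1520 - 5 = 1515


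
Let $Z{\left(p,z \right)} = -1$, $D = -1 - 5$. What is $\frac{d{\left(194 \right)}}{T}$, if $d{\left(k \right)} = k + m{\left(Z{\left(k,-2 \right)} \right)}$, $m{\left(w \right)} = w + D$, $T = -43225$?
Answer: $- \frac{187}{43225} \approx -0.0043262$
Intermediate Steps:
$D = -6$
$m{\left(w \right)} = -6 + w$ ($m{\left(w \right)} = w - 6 = -6 + w$)
$d{\left(k \right)} = -7 + k$ ($d{\left(k \right)} = k - 7 = -7 + k$)
$\frac{d{\left(194 \right)}}{T} = \frac{-7 + 194}{-43225} = 187 \left(- \frac{1}{43225}\right) = - \frac{187}{43225}$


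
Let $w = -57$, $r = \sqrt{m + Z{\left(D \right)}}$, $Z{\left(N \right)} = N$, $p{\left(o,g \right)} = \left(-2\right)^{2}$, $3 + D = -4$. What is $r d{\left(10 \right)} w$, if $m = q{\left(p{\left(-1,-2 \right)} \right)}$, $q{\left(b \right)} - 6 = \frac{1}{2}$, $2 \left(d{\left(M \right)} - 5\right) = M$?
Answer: $- 285 i \sqrt{2} \approx - 403.05 i$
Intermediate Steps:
$d{\left(M \right)} = 5 + \frac{M}{2}$
$D = -7$ ($D = -3 - 4 = -7$)
$p{\left(o,g \right)} = 4$
$q{\left(b \right)} = \frac{13}{2}$ ($q{\left(b \right)} = 6 + \frac{1}{2} = \frac{13}{2}$)
$m = \frac{13}{2} \approx 6.5$
$r = \frac{i \sqrt{2}}{2}$ ($r = \sqrt{\frac{13}{2} - 7} = \sqrt{- \frac{1}{2}} = \frac{i \sqrt{2}}{2} \approx 0.70711 i$)
$r d{\left(10 \right)} w = \frac{i \sqrt{2}}{2} \left(5 + \frac{1}{2} \cdot 10\right) \left(-57\right) = \frac{i \sqrt{2}}{2} \left(5 + 5\right) \left(-57\right) = \frac{i \sqrt{2}}{2} \cdot 10 \left(-57\right) = 5 i \sqrt{2} \left(-57\right) = - 285 i \sqrt{2}$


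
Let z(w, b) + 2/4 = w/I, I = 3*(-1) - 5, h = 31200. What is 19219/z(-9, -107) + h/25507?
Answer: 3921908264/127535 ≈ 30752.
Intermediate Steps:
I = -8 (I = -3 - 5 = -8)
z(w, b) = -1/2 - w/8 (z(w, b) = -1/2 + w/(-8) = -1/2 + w*(-1/8) = -1/2 - w/8)
19219/z(-9, -107) + h/25507 = 19219/(-1/2 - 1/8*(-9)) + 31200/25507 = 19219/(-1/2 + 9/8) + 31200*(1/25507) = 19219/(5/8) + 31200/25507 = 19219*(8/5) + 31200/25507 = 153752/5 + 31200/25507 = 3921908264/127535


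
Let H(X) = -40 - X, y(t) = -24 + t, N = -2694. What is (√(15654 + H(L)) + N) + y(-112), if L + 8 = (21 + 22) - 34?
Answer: -2830 + √15613 ≈ -2705.0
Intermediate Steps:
L = 1 (L = -8 + ((21 + 22) - 34) = -8 + (43 - 34) = -8 + 9 = 1)
(√(15654 + H(L)) + N) + y(-112) = (√(15654 + (-40 - 1*1)) - 2694) + (-24 - 112) = (√(15654 + (-40 - 1)) - 2694) - 136 = (√(15654 - 41) - 2694) - 136 = (√15613 - 2694) - 136 = (-2694 + √15613) - 136 = -2830 + √15613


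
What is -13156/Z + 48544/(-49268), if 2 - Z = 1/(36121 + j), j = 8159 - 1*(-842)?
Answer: -7312774708192/1111523031 ≈ -6579.1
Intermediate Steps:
j = 9001 (j = 8159 + 842 = 9001)
Z = 90243/45122 (Z = 2 - 1/(36121 + 9001) = 2 - 1/45122 = 90243/45122 ≈ 2.0000)
-13156/Z + 48544/(-49268) = -13156/90243/45122 + 48544/(-49268) = -13156*45122/90243 + 48544*(-1/49268) = -593625032/90243 - 12136/12317 = -7312774708192/1111523031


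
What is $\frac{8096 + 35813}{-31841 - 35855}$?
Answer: $- \frac{43909}{67696} \approx -0.64862$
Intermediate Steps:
$\frac{8096 + 35813}{-31841 - 35855} = \frac{43909}{-67696} = 43909 \left(- \frac{1}{67696}\right) = - \frac{43909}{67696}$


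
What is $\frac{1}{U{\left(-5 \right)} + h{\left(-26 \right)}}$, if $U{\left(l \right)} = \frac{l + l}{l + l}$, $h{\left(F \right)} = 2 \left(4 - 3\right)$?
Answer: $\frac{1}{3} \approx 0.33333$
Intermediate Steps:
$h{\left(F \right)} = 2$ ($h{\left(F \right)} = 2 \cdot 1 = 2$)
$U{\left(l \right)} = 1$ ($U{\left(l \right)} = \frac{2 l}{2 l} = 2 l \frac{1}{2 l} = 1$)
$\frac{1}{U{\left(-5 \right)} + h{\left(-26 \right)}} = \frac{1}{1 + 2} = \frac{1}{3}$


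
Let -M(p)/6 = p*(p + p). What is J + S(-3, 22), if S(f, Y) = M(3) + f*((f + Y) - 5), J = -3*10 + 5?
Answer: -175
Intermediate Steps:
J = -25 (J = -30 + 5 = -25)
M(p) = -12*p**2 (M(p) = -6*p*(p + p) = -6*p*2*p = -12*p**2)
S(f, Y) = -108 + f*(-5 + Y + f) (S(f, Y) = -12*3**2 + f*((f + Y) - 5) = -12*9 + f*((Y + f) - 5) = -108 + f*(-5 + Y + f))
J + S(-3, 22) = -25 + (-108 + (-3)**2 - 5*(-3) + 22*(-3)) = -25 + (-108 + 9 + 15 - 66) = -25 - 150 = -175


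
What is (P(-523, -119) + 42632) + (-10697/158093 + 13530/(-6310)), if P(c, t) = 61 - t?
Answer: 4270562462960/99756683 ≈ 42810.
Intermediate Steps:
(P(-523, -119) + 42632) + (-10697/158093 + 13530/(-6310)) = ((61 - 1*(-119)) + 42632) + (-10697/158093 + 13530/(-6310)) = ((61 + 119) + 42632) + (-10697*1/158093 + 13530*(-1/6310)) = (180 + 42632) + (-10697/158093 - 1353/631) = 42812 - 220649636/99756683 = 4270562462960/99756683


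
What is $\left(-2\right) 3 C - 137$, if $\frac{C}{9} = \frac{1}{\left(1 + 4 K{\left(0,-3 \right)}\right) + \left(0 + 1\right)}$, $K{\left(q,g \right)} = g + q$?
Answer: $- \frac{658}{5} \approx -131.6$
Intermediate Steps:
$C = - \frac{9}{10}$ ($C = \frac{9}{\left(1 + 4 \left(-3 + 0\right)\right) + \left(0 + 1\right)} = \frac{9}{\left(1 + 4 \left(-3\right)\right) + 1} = \frac{9}{\left(1 - 12\right) + 1} = \frac{9}{-11 + 1} = \frac{9}{-10} = 9 \left(- \frac{1}{10}\right) = - \frac{9}{10} \approx -0.9$)
$\left(-2\right) 3 C - 137 = \left(-2\right) 3 \left(- \frac{9}{10}\right) - 137 = \left(-6\right) \left(- \frac{9}{10}\right) + \left(-196 + 59\right) = \frac{27}{5} - 137 = - \frac{658}{5}$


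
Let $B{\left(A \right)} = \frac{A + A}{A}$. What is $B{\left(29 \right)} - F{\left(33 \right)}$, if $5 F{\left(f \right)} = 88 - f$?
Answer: $-9$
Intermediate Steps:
$B{\left(A \right)} = 2$ ($B{\left(A \right)} = \frac{2 A}{A} = 2$)
$F{\left(f \right)} = \frac{88}{5} - \frac{f}{5}$ ($F{\left(f \right)} = \frac{88 - f}{5} = \frac{88}{5} - \frac{f}{5}$)
$B{\left(29 \right)} - F{\left(33 \right)} = 2 - \left(\frac{88}{5} - \frac{33}{5}\right) = 2 - 11 = -9$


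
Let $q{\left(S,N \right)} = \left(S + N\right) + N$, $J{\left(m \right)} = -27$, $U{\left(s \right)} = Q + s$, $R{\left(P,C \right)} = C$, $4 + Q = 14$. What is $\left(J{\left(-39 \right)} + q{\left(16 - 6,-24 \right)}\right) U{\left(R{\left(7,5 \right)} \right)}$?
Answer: $-975$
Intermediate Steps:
$Q = 10$ ($Q = -4 + 14 = 10$)
$U{\left(s \right)} = 10 + s$
$q{\left(S,N \right)} = S + 2 N$ ($q{\left(S,N \right)} = \left(N + S\right) + N = S + 2 N$)
$\left(J{\left(-39 \right)} + q{\left(16 - 6,-24 \right)}\right) U{\left(R{\left(7,5 \right)} \right)} = \left(-27 + \left(\left(16 - 6\right) + 2 \left(-24\right)\right)\right) \left(10 + 5\right) = \left(-27 + \left(10 - 48\right)\right) 15 = \left(-27 - 38\right) 15 = \left(-65\right) 15 = -975$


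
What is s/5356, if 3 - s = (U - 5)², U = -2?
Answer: -23/2678 ≈ -0.0085885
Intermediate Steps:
s = -46 (s = 3 - (-2 - 5)² = 3 - 1*(-7)² = 3 - 1*49 = 3 - 49 = -46)
s/5356 = -46/5356 = (1/5356)*(-46) = -23/2678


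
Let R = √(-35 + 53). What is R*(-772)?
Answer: -2316*√2 ≈ -3275.3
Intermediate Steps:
R = 3*√2 (R = √18 = 3*√2 ≈ 4.2426)
R*(-772) = (3*√2)*(-772) = -2316*√2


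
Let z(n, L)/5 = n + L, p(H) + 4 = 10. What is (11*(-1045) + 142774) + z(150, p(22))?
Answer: 132059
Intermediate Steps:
p(H) = 6 (p(H) = -4 + 10 = 6)
z(n, L) = 5*L + 5*n (z(n, L) = 5*(n + L) = 5*(L + n) = 5*L + 5*n)
(11*(-1045) + 142774) + z(150, p(22)) = (11*(-1045) + 142774) + (5*6 + 5*150) = (-11495 + 142774) + (30 + 750) = 131279 + 780 = 132059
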